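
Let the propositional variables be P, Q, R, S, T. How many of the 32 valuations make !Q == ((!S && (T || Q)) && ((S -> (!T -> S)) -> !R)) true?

Initial set: {(!Q == ((!S && (T || Q)) && ((S -> (!T -> S)) -> !R)))}.
(!Q == ((!S && (T || Q)) && ((S -> (!T -> S)) -> !R))): β-rule — branch into !Q, ((!S && (T || Q)) && ((S -> (!T -> S)) -> !R))  //  !!Q, !((!S && (T || Q)) && ((S -> (!T -> S)) -> !R)).
  branch 1 (add !Q, ((!S && (T || Q)) && ((S -> (!T -> S)) -> !R))):
    ((!S && (T || Q)) && ((S -> (!T -> S)) -> !R)): α-rule — add (!S && (T || Q)), ((S -> (!T -> S)) -> !R).
    (!S && (T || Q)): α-rule — add !S, (T || Q).
    ((S -> (!T -> S)) -> !R): β-rule — branch into !(S -> (!T -> S))  //  !R.
      branch 1.1 (add !(S -> (!T -> S))):
        !(S -> (!T -> S)): α-rule — add S, !(!T -> S).
        × closes — contains both S and !S.
      branch 1.2 (add !R):
        (T || Q): β-rule — branch into T  //  Q.
          branch 1.2.1 (add T):
            ○ open, literals {Q=false, R=false, S=false, T=true}.
          branch 1.2.2 (add Q):
            × closes — contains both Q and !Q.
  branch 2 (add !!Q, !((!S && (T || Q)) && ((S -> (!T -> S)) -> !R))):
    !((!S && (T || Q)) && ((S -> (!T -> S)) -> !R)): β-rule — branch into !(!S && (T || Q))  //  !((S -> (!T -> S)) -> !R).
      branch 2.1 (add !(!S && (T || Q))):
        !(!S && (T || Q)): β-rule — branch into !!S  //  !(T || Q).
          branch 2.1.1 (add !!S):
            ○ open, literals {Q=true, S=true}.
          branch 2.1.2 (add !(T || Q)):
            !(T || Q): α-rule — add !T, !Q.
            × closes — contains both Q and !Q.
      branch 2.2 (add !((S -> (!T -> S)) -> !R)):
        !((S -> (!T -> S)) -> !R): α-rule — add (S -> (!T -> S)), !!R.
        (S -> (!T -> S)): β-rule — branch into !S  //  (!T -> S).
          branch 2.2.1 (add !S):
            ○ open, literals {Q=true, R=true, S=false}.
          branch 2.2.2 (add (!T -> S)):
            (!T -> S): β-rule — branch into !!T  //  S.
              branch 2.2.2.1 (add !!T):
                ○ open, literals {Q=true, R=true, T=true}.
              branch 2.2.2.2 (add S):
                ○ open, literals {Q=true, R=true, S=true}.
3 branches closed, 5 open.
Each open branch fixes some atoms; the unmentioned ones are free. Counting distinct full assignments: branch {Q=false, R=false, S=false, T=true} (P) contributes 2 new; branch {Q=true, S=true} (P, R, T) contributes 8 new; branch {Q=true, R=true, S=false} (P, T) contributes 4 new; branch {Q=true, R=true, T=true} (P, S) contributes 0 new; branch {Q=true, R=true, S=true} (P, T) contributes 0 new. Total: 14.

14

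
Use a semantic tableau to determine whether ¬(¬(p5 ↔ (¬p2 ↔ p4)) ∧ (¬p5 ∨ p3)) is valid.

Not valid

Assume the negation and expand:
Initial set: {¬¬(¬(p5 ↔ (¬p2 ↔ p4)) ∧ (¬p5 ∨ p3))}.
¬¬(¬(p5 ↔ (¬p2 ↔ p4)) ∧ (¬p5 ∨ p3)): α-rule — add ¬(p5 ↔ (¬p2 ↔ p4)), (¬p5 ∨ p3).
¬(p5 ↔ (¬p2 ↔ p4)): β-rule — branch into p5, ¬(¬p2 ↔ p4)  //  ¬p5, (¬p2 ↔ p4).
  branch 1 (add p5, ¬(¬p2 ↔ p4)):
    (¬p5 ∨ p3): β-rule — branch into ¬p5  //  p3.
      branch 1.1 (add ¬p5):
        × closes — contains both p5 and ¬p5.
      branch 1.2 (add p3):
        ¬(¬p2 ↔ p4): β-rule — branch into ¬p2, ¬p4  //  ¬¬p2, p4.
          branch 1.2.1 (add ¬p2, ¬p4):
            ○ open, literals {p2=0, p3=1, p4=0, p5=1}.
          branch 1.2.2 (add ¬¬p2, p4):
            ○ open, literals {p2=1, p3=1, p4=1, p5=1}.
  branch 2 (add ¬p5, (¬p2 ↔ p4)):
    (¬p5 ∨ p3): β-rule — branch into ¬p5  //  p3.
      branch 2.1 (add ¬p5):
        (¬p2 ↔ p4): β-rule — branch into ¬p2, p4  //  ¬¬p2, ¬p4.
          branch 2.1.1 (add ¬p2, p4):
            ○ open, literals {p2=0, p4=1, p5=0}.
          branch 2.1.2 (add ¬¬p2, ¬p4):
            ○ open, literals {p2=1, p4=0, p5=0}.
      branch 2.2 (add p3):
        (¬p2 ↔ p4): β-rule — branch into ¬p2, p4  //  ¬¬p2, ¬p4.
          branch 2.2.1 (add ¬p2, p4):
            ○ open, literals {p2=0, p3=1, p4=1, p5=0}.
          branch 2.2.2 (add ¬¬p2, ¬p4):
            ○ open, literals {p2=1, p3=1, p4=0, p5=0}.
1 branch closed, 6 open.
An open branch gives a countermodel: p2=0, p3=1, p4=0, p5=1 (unmentioned atoms arbitrary); under it the original formula is false.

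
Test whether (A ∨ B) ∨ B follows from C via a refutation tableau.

Initial set: {C; ¬((A ∨ B) ∨ B)}.
¬((A ∨ B) ∨ B): α-rule — add ¬(A ∨ B), ¬B.
¬(A ∨ B): α-rule — add ¬A, ¬B.
○ open, literals {A=0, B=0, C=1}.
0 branches closed, 1 open.
An open branch gives a countermodel: A=0, B=0, C=1 (unmentioned atoms arbitrary); the premises hold there but the conclusion fails.

No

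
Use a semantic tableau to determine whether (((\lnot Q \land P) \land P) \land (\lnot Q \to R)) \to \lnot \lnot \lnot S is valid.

Assume the negation and expand:
Initial set: {\lnot ((((\lnot Q \land P) \land P) \land (\lnot Q \to R)) \to \lnot \lnot \lnot S)}.
\lnot ((((\lnot Q \land P) \land P) \land (\lnot Q \to R)) \to \lnot \lnot \lnot S): α-rule — add (((\lnot Q \land P) \land P) \land (\lnot Q \to R)), \lnot \lnot \lnot \lnot S.
(((\lnot Q \land P) \land P) \land (\lnot Q \to R)): α-rule — add ((\lnot Q \land P) \land P), (\lnot Q \to R).
\lnot \lnot \lnot \lnot S: drop double negation, giving \lnot \lnot S.
((\lnot Q \land P) \land P): α-rule — add (\lnot Q \land P), P.
(\lnot Q \land P): α-rule — add \lnot Q, P.
(\lnot Q \to R): β-rule — branch into \lnot \lnot Q  //  R.
  branch 1 (add \lnot \lnot Q):
    × closes — contains both Q and \lnot Q.
  branch 2 (add R):
    ○ open, literals {P=1, Q=0, R=1, S=1}.
1 branch closed, 1 open.
An open branch gives a countermodel: P=1, Q=0, R=1, S=1 (unmentioned atoms arbitrary); under it the original formula is false.

Not valid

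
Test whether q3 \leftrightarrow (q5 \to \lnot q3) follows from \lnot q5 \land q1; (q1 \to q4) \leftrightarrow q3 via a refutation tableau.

No

Initial set: {(\lnot q5 \land q1); ((q1 \to q4) \leftrightarrow q3); \lnot (q3 \leftrightarrow (q5 \to \lnot q3))}.
(\lnot q5 \land q1): α-rule — add \lnot q5, q1.
((q1 \to q4) \leftrightarrow q3): β-rule — branch into (q1 \to q4), q3  //  \lnot (q1 \to q4), \lnot q3.
  branch 1 (add (q1 \to q4), q3):
    \lnot (q3 \leftrightarrow (q5 \to \lnot q3)): β-rule — branch into q3, \lnot (q5 \to \lnot q3)  //  \lnot q3, (q5 \to \lnot q3).
      branch 1.1 (add q3, \lnot (q5 \to \lnot q3)):
        \lnot (q5 \to \lnot q3): α-rule — add q5, \lnot \lnot q3.
        × closes — contains both q5 and \lnot q5.
      branch 1.2 (add \lnot q3, (q5 \to \lnot q3)):
        × closes — contains both q3 and \lnot q3.
  branch 2 (add \lnot (q1 \to q4), \lnot q3):
    \lnot (q1 \to q4): α-rule — add q1, \lnot q4.
    \lnot (q3 \leftrightarrow (q5 \to \lnot q3)): β-rule — branch into q3, \lnot (q5 \to \lnot q3)  //  \lnot q3, (q5 \to \lnot q3).
      branch 2.1 (add q3, \lnot (q5 \to \lnot q3)):
        × closes — contains both q3 and \lnot q3.
      branch 2.2 (add \lnot q3, (q5 \to \lnot q3)):
        (q5 \to \lnot q3): β-rule — branch into \lnot q5  //  \lnot q3.
          branch 2.2.1 (add \lnot q5):
            ○ open, literals {q1=T, q3=F, q4=F, q5=F}.
          branch 2.2.2 (add \lnot q3):
            ○ open, literals {q1=T, q3=F, q4=F, q5=F}.
3 branches closed, 2 open.
An open branch gives a countermodel: q1=T, q3=F, q4=F, q5=F (unmentioned atoms arbitrary); the premises hold there but the conclusion fails.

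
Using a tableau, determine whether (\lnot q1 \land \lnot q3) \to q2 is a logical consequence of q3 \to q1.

No

Initial set: {T (q3 \to q1); F ((\lnot q1 \land \lnot q3) \to q2)}.
F ((\lnot q1 \land \lnot q3) \to q2): α-rule — add T (\lnot q1 \land \lnot q3), F q2.
T (\lnot q1 \land \lnot q3): α-rule — add T \lnot q1, T \lnot q3.
T (q3 \to q1): β-rule — branch into F q3  //  T q1.
  branch 1 (add F q3):
    ○ open, literals {q1=false, q2=false, q3=false}.
  branch 2 (add T q1):
    × closes — contains both q1 and \lnot q1.
1 branch closed, 1 open.
An open branch gives a countermodel: q1=false, q2=false, q3=false (unmentioned atoms arbitrary); the premises hold there but the conclusion fails.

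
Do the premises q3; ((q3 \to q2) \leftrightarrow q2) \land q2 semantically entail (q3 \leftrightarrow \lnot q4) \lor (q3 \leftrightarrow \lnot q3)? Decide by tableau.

Initial set: {q3; (((q3 \to q2) \leftrightarrow q2) \land q2); \lnot ((q3 \leftrightarrow \lnot q4) \lor (q3 \leftrightarrow \lnot q3))}.
(((q3 \to q2) \leftrightarrow q2) \land q2): α-rule — add ((q3 \to q2) \leftrightarrow q2), q2.
\lnot ((q3 \leftrightarrow \lnot q4) \lor (q3 \leftrightarrow \lnot q3)): α-rule — add \lnot (q3 \leftrightarrow \lnot q4), \lnot (q3 \leftrightarrow \lnot q3).
((q3 \to q2) \leftrightarrow q2): β-rule — branch into (q3 \to q2), q2  //  \lnot (q3 \to q2), \lnot q2.
  branch 1 (add (q3 \to q2), q2):
    \lnot (q3 \leftrightarrow \lnot q4): β-rule — branch into q3, \lnot \lnot q4  //  \lnot q3, \lnot q4.
      branch 1.1 (add q3, \lnot \lnot q4):
        \lnot (q3 \leftrightarrow \lnot q3): β-rule — branch into q3, \lnot \lnot q3  //  \lnot q3, \lnot q3.
          branch 1.1.1 (add q3, \lnot \lnot q3):
            (q3 \to q2): β-rule — branch into \lnot q3  //  q2.
              branch 1.1.1.1 (add \lnot q3):
                × closes — contains both q3 and \lnot q3.
              branch 1.1.1.2 (add q2):
                ○ open, literals {q2=true, q3=true, q4=true}.
          branch 1.1.2 (add \lnot q3, \lnot q3):
            × closes — contains both q3 and \lnot q3.
      branch 1.2 (add \lnot q3, \lnot q4):
        × closes — contains both q3 and \lnot q3.
  branch 2 (add \lnot (q3 \to q2), \lnot q2):
    × closes — contains both q2 and \lnot q2.
4 branches closed, 1 open.
An open branch gives a countermodel: q2=true, q3=true, q4=true (unmentioned atoms arbitrary); the premises hold there but the conclusion fails.

No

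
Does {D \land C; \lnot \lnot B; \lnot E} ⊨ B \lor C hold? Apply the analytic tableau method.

Yes

Initial set: {T (D \land C); T \lnot \lnot B; T \lnot E; F (B \lor C)}.
T (D \land C): α-rule — add T D, T C.
T \lnot \lnot B: drop double negation, giving T B.
F (B \lor C): α-rule — add F B, F C.
× closes — contains both B and \lnot B.
All 1 branch closes.
Every branch closed, so the premises entail the conclusion.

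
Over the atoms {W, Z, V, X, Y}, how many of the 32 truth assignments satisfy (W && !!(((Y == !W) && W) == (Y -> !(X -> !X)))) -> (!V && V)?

20

Initial set: {((W && !!(((Y == !W) && W) == (Y -> !(X -> !X)))) -> (!V && V))}.
((W && !!(((Y == !W) && W) == (Y -> !(X -> !X)))) -> (!V && V)): β-rule — branch into !(W && !!(((Y == !W) && W) == (Y -> !(X -> !X))))  //  (!V && V).
  branch 1 (add !(W && !!(((Y == !W) && W) == (Y -> !(X -> !X))))):
    !(W && !!(((Y == !W) && W) == (Y -> !(X -> !X)))): β-rule — branch into !W  //  !!!(((Y == !W) && W) == (Y -> !(X -> !X))).
      branch 1.1 (add !W):
        ○ open, literals {W=0}.
      branch 1.2 (add !!!(((Y == !W) && W) == (Y -> !(X -> !X)))):
        !!!(((Y == !W) && W) == (Y -> !(X -> !X))): drop double negation, giving !(((Y == !W) && W) == (Y -> !(X -> !X))).
        !(((Y == !W) && W) == (Y -> !(X -> !X))): β-rule — branch into ((Y == !W) && W), !(Y -> !(X -> !X))  //  !((Y == !W) && W), (Y -> !(X -> !X)).
          branch 1.2.1 (add ((Y == !W) && W), !(Y -> !(X -> !X))):
            ((Y == !W) && W): α-rule — add (Y == !W), W.
            !(Y -> !(X -> !X)): α-rule — add Y, !!(X -> !X).
            (Y == !W): β-rule — branch into Y, !W  //  !Y, !!W.
              branch 1.2.1.1 (add Y, !W):
                × closes — contains both W and !W.
              branch 1.2.1.2 (add !Y, !!W):
                × closes — contains both Y and !Y.
          branch 1.2.2 (add !((Y == !W) && W), (Y -> !(X -> !X))):
            !((Y == !W) && W): β-rule — branch into !(Y == !W)  //  !W.
              branch 1.2.2.1 (add !(Y == !W)):
                (Y -> !(X -> !X)): β-rule — branch into !Y  //  !(X -> !X).
                  branch 1.2.2.1.1 (add !Y):
                    !(Y == !W): β-rule — branch into Y, !!W  //  !Y, !W.
                      branch 1.2.2.1.1.1 (add Y, !!W):
                        × closes — contains both Y and !Y.
                      branch 1.2.2.1.1.2 (add !Y, !W):
                        ○ open, literals {W=0, Y=0}.
                  branch 1.2.2.1.2 (add !(X -> !X)):
                    !(X -> !X): α-rule — add X, !!X.
                    !(Y == !W): β-rule — branch into Y, !!W  //  !Y, !W.
                      branch 1.2.2.1.2.1 (add Y, !!W):
                        ○ open, literals {W=1, X=1, Y=1}.
                      branch 1.2.2.1.2.2 (add !Y, !W):
                        ○ open, literals {W=0, X=1, Y=0}.
              branch 1.2.2.2 (add !W):
                (Y -> !(X -> !X)): β-rule — branch into !Y  //  !(X -> !X).
                  branch 1.2.2.2.1 (add !Y):
                    ○ open, literals {W=0, Y=0}.
                  branch 1.2.2.2.2 (add !(X -> !X)):
                    !(X -> !X): α-rule — add X, !!X.
                    ○ open, literals {W=0, X=1}.
  branch 2 (add (!V && V)):
    (!V && V): α-rule — add !V, V.
    × closes — contains both V and !V.
4 branches closed, 6 open.
Each open branch fixes some atoms; the unmentioned ones are free. Counting distinct full assignments: branch {W=0} (Z, V, X, Y) contributes 16 new; branch {W=0, Y=0} (Z, V, X) contributes 0 new; branch {W=1, X=1, Y=1} (Z, V) contributes 4 new; branch {W=0, X=1, Y=0} (Z, V) contributes 0 new; branch {W=0, Y=0} (Z, V, X) contributes 0 new; branch {W=0, X=1} (Z, V, Y) contributes 0 new. Total: 20.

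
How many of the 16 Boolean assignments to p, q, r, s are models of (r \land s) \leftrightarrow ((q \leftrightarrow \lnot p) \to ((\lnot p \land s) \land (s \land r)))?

Initial set: {T ((r \land s) \leftrightarrow ((q \leftrightarrow \lnot p) \to ((\lnot p \land s) \land (s \land r))))}.
T ((r \land s) \leftrightarrow ((q \leftrightarrow \lnot p) \to ((\lnot p \land s) \land (s \land r)))): β-rule — branch into T (r \land s), T ((q \leftrightarrow \lnot p) \to ((\lnot p \land s) \land (s \land r)))  //  F (r \land s), F ((q \leftrightarrow \lnot p) \to ((\lnot p \land s) \land (s \land r))).
  branch 1 (add T (r \land s), T ((q \leftrightarrow \lnot p) \to ((\lnot p \land s) \land (s \land r)))):
    T (r \land s): α-rule — add T r, T s.
    T ((q \leftrightarrow \lnot p) \to ((\lnot p \land s) \land (s \land r))): β-rule — branch into F (q \leftrightarrow \lnot p)  //  T ((\lnot p \land s) \land (s \land r)).
      branch 1.1 (add F (q \leftrightarrow \lnot p)):
        F (q \leftrightarrow \lnot p): β-rule — branch into T q, F \lnot p  //  F q, T \lnot p.
          branch 1.1.1 (add T q, F \lnot p):
            ○ open, literals {p=true, q=true, r=true, s=true}.
          branch 1.1.2 (add F q, T \lnot p):
            ○ open, literals {p=false, q=false, r=true, s=true}.
      branch 1.2 (add T ((\lnot p \land s) \land (s \land r))):
        T ((\lnot p \land s) \land (s \land r)): α-rule — add T (\lnot p \land s), T (s \land r).
        T (\lnot p \land s): α-rule — add T \lnot p, T s.
        T (s \land r): α-rule — add T s, T r.
        ○ open, literals {p=false, r=true, s=true}.
  branch 2 (add F (r \land s), F ((q \leftrightarrow \lnot p) \to ((\lnot p \land s) \land (s \land r)))):
    F ((q \leftrightarrow \lnot p) \to ((\lnot p \land s) \land (s \land r))): α-rule — add T (q \leftrightarrow \lnot p), F ((\lnot p \land s) \land (s \land r)).
    F (r \land s): β-rule — branch into F r  //  F s.
      branch 2.1 (add F r):
        T (q \leftrightarrow \lnot p): β-rule — branch into T q, T \lnot p  //  F q, F \lnot p.
          branch 2.1.1 (add T q, T \lnot p):
            F ((\lnot p \land s) \land (s \land r)): β-rule — branch into F (\lnot p \land s)  //  F (s \land r).
              branch 2.1.1.1 (add F (\lnot p \land s)):
                F (\lnot p \land s): β-rule — branch into F \lnot p  //  F s.
                  branch 2.1.1.1.1 (add F \lnot p):
                    × closes — contains both p and \lnot p.
                  branch 2.1.1.1.2 (add F s):
                    ○ open, literals {p=false, q=true, r=false, s=false}.
              branch 2.1.1.2 (add F (s \land r)):
                F (s \land r): β-rule — branch into F s  //  F r.
                  branch 2.1.1.2.1 (add F s):
                    ○ open, literals {p=false, q=true, r=false, s=false}.
                  branch 2.1.1.2.2 (add F r):
                    ○ open, literals {p=false, q=true, r=false}.
          branch 2.1.2 (add F q, F \lnot p):
            F ((\lnot p \land s) \land (s \land r)): β-rule — branch into F (\lnot p \land s)  //  F (s \land r).
              branch 2.1.2.1 (add F (\lnot p \land s)):
                F (\lnot p \land s): β-rule — branch into F \lnot p  //  F s.
                  branch 2.1.2.1.1 (add F \lnot p):
                    ○ open, literals {p=true, q=false, r=false}.
                  branch 2.1.2.1.2 (add F s):
                    ○ open, literals {p=true, q=false, r=false, s=false}.
              branch 2.1.2.2 (add F (s \land r)):
                F (s \land r): β-rule — branch into F s  //  F r.
                  branch 2.1.2.2.1 (add F s):
                    ○ open, literals {p=true, q=false, r=false, s=false}.
                  branch 2.1.2.2.2 (add F r):
                    ○ open, literals {p=true, q=false, r=false}.
      branch 2.2 (add F s):
        T (q \leftrightarrow \lnot p): β-rule — branch into T q, T \lnot p  //  F q, F \lnot p.
          branch 2.2.1 (add T q, T \lnot p):
            F ((\lnot p \land s) \land (s \land r)): β-rule — branch into F (\lnot p \land s)  //  F (s \land r).
              branch 2.2.1.1 (add F (\lnot p \land s)):
                F (\lnot p \land s): β-rule — branch into F \lnot p  //  F s.
                  branch 2.2.1.1.1 (add F \lnot p):
                    × closes — contains both p and \lnot p.
                  branch 2.2.1.1.2 (add F s):
                    ○ open, literals {p=false, q=true, s=false}.
              branch 2.2.1.2 (add F (s \land r)):
                F (s \land r): β-rule — branch into F s  //  F r.
                  branch 2.2.1.2.1 (add F s):
                    ○ open, literals {p=false, q=true, s=false}.
                  branch 2.2.1.2.2 (add F r):
                    ○ open, literals {p=false, q=true, r=false, s=false}.
          branch 2.2.2 (add F q, F \lnot p):
            F ((\lnot p \land s) \land (s \land r)): β-rule — branch into F (\lnot p \land s)  //  F (s \land r).
              branch 2.2.2.1 (add F (\lnot p \land s)):
                F (\lnot p \land s): β-rule — branch into F \lnot p  //  F s.
                  branch 2.2.2.1.1 (add F \lnot p):
                    ○ open, literals {p=true, q=false, s=false}.
                  branch 2.2.2.1.2 (add F s):
                    ○ open, literals {p=true, q=false, s=false}.
              branch 2.2.2.2 (add F (s \land r)):
                F (s \land r): β-rule — branch into F s  //  F r.
                  branch 2.2.2.2.1 (add F s):
                    ○ open, literals {p=true, q=false, s=false}.
                  branch 2.2.2.2.2 (add F r):
                    ○ open, literals {p=true, q=false, r=false, s=false}.
2 branches closed, 17 open.
Each open branch fixes some atoms; the unmentioned ones are free. Counting distinct full assignments: branch {p=true, q=true, r=true, s=true} (none free) contributes 1 new; branch {p=false, q=false, r=true, s=true} (none free) contributes 1 new; branch {p=false, r=true, s=true} (q) contributes 1 new; branch {p=false, q=true, r=false, s=false} (none free) contributes 1 new; branch {p=false, q=true, r=false, s=false} (none free) contributes 0 new; branch {p=false, q=true, r=false} (s) contributes 1 new; branch {p=true, q=false, r=false} (s) contributes 2 new; branch {p=true, q=false, r=false, s=false} (none free) contributes 0 new; branch {p=true, q=false, r=false, s=false} (none free) contributes 0 new; branch {p=true, q=false, r=false} (s) contributes 0 new; branch {p=false, q=true, s=false} (r) contributes 1 new; branch {p=false, q=true, s=false} (r) contributes 0 new; branch {p=false, q=true, r=false, s=false} (none free) contributes 0 new; branch {p=true, q=false, s=false} (r) contributes 1 new; branch {p=true, q=false, s=false} (r) contributes 0 new; branch {p=true, q=false, s=false} (r) contributes 0 new; branch {p=true, q=false, r=false, s=false} (none free) contributes 0 new. Total: 9.

9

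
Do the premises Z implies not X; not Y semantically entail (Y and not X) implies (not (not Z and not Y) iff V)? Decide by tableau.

Initial set: {(Z implies not X); not Y; not ((Y and not X) implies (not (not Z and not Y) iff V))}.
not ((Y and not X) implies (not (not Z and not Y) iff V)): α-rule — add (Y and not X), not (not (not Z and not Y) iff V).
(Y and not X): α-rule — add Y, not X.
× closes — contains both Y and not Y.
All 1 branch closes.
Every branch closed, so the premises entail the conclusion.

Yes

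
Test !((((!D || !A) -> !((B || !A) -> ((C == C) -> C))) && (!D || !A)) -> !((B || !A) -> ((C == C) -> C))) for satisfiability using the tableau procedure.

Initial set: {!((((!D || !A) -> !((B || !A) -> ((C == C) -> C))) && (!D || !A)) -> !((B || !A) -> ((C == C) -> C)))}.
!((((!D || !A) -> !((B || !A) -> ((C == C) -> C))) && (!D || !A)) -> !((B || !A) -> ((C == C) -> C))): α-rule — add (((!D || !A) -> !((B || !A) -> ((C == C) -> C))) && (!D || !A)), !!((B || !A) -> ((C == C) -> C)).
(((!D || !A) -> !((B || !A) -> ((C == C) -> C))) && (!D || !A)): α-rule — add ((!D || !A) -> !((B || !A) -> ((C == C) -> C))), (!D || !A).
!!((B || !A) -> ((C == C) -> C)): β-rule — branch into !(B || !A)  //  ((C == C) -> C).
  branch 1 (add !(B || !A)):
    !(B || !A): α-rule — add !B, !!A.
    ((!D || !A) -> !((B || !A) -> ((C == C) -> C))): β-rule — branch into !(!D || !A)  //  !((B || !A) -> ((C == C) -> C)).
      branch 1.1 (add !(!D || !A)):
        !(!D || !A): α-rule — add !!D, !!A.
        (!D || !A): β-rule — branch into !D  //  !A.
          branch 1.1.1 (add !D):
            × closes — contains both D and !D.
          branch 1.1.2 (add !A):
            × closes — contains both A and !A.
      branch 1.2 (add !((B || !A) -> ((C == C) -> C))):
        !((B || !A) -> ((C == C) -> C)): α-rule — add (B || !A), !((C == C) -> C).
        !((C == C) -> C): α-rule — add (C == C), !C.
        (!D || !A): β-rule — branch into !D  //  !A.
          branch 1.2.1 (add !D):
            (B || !A): β-rule — branch into B  //  !A.
              branch 1.2.1.1 (add B):
                × closes — contains both B and !B.
              branch 1.2.1.2 (add !A):
                × closes — contains both A and !A.
          branch 1.2.2 (add !A):
            × closes — contains both A and !A.
  branch 2 (add ((C == C) -> C)):
    ((!D || !A) -> !((B || !A) -> ((C == C) -> C))): β-rule — branch into !(!D || !A)  //  !((B || !A) -> ((C == C) -> C)).
      branch 2.1 (add !(!D || !A)):
        !(!D || !A): α-rule — add !!D, !!A.
        (!D || !A): β-rule — branch into !D  //  !A.
          branch 2.1.1 (add !D):
            × closes — contains both D and !D.
          branch 2.1.2 (add !A):
            × closes — contains both A and !A.
      branch 2.2 (add !((B || !A) -> ((C == C) -> C))):
        !((B || !A) -> ((C == C) -> C)): α-rule — add (B || !A), !((C == C) -> C).
        !((C == C) -> C): α-rule — add (C == C), !C.
        (!D || !A): β-rule — branch into !D  //  !A.
          branch 2.2.1 (add !D):
            ((C == C) -> C): β-rule — branch into !(C == C)  //  C.
              branch 2.2.1.1 (add !(C == C)):
                (B || !A): β-rule — branch into B  //  !A.
                  branch 2.2.1.1.1 (add B):
                    (C == C): β-rule — branch into C, C  //  !C, !C.
                      branch 2.2.1.1.1.1 (add C, C):
                        × closes — contains both C and !C.
                      branch 2.2.1.1.1.2 (add !C, !C):
                        !(C == C): β-rule — branch into C, !C  //  !C, C.
                          branch 2.2.1.1.1.2.1 (add C, !C):
                            × closes — contains both C and !C.
                          branch 2.2.1.1.1.2.2 (add !C, C):
                            × closes — contains both C and !C.
                  branch 2.2.1.1.2 (add !A):
                    (C == C): β-rule — branch into C, C  //  !C, !C.
                      branch 2.2.1.1.2.1 (add C, C):
                        × closes — contains both C and !C.
                      branch 2.2.1.1.2.2 (add !C, !C):
                        !(C == C): β-rule — branch into C, !C  //  !C, C.
                          branch 2.2.1.1.2.2.1 (add C, !C):
                            × closes — contains both C and !C.
                          branch 2.2.1.1.2.2.2 (add !C, C):
                            × closes — contains both C and !C.
              branch 2.2.1.2 (add C):
                × closes — contains both C and !C.
          branch 2.2.2 (add !A):
            ((C == C) -> C): β-rule — branch into !(C == C)  //  C.
              branch 2.2.2.1 (add !(C == C)):
                (B || !A): β-rule — branch into B  //  !A.
                  branch 2.2.2.1.1 (add B):
                    (C == C): β-rule — branch into C, C  //  !C, !C.
                      branch 2.2.2.1.1.1 (add C, C):
                        × closes — contains both C and !C.
                      branch 2.2.2.1.1.2 (add !C, !C):
                        !(C == C): β-rule — branch into C, !C  //  !C, C.
                          branch 2.2.2.1.1.2.1 (add C, !C):
                            × closes — contains both C and !C.
                          branch 2.2.2.1.1.2.2 (add !C, C):
                            × closes — contains both C and !C.
                  branch 2.2.2.1.2 (add !A):
                    (C == C): β-rule — branch into C, C  //  !C, !C.
                      branch 2.2.2.1.2.1 (add C, C):
                        × closes — contains both C and !C.
                      branch 2.2.2.1.2.2 (add !C, !C):
                        !(C == C): β-rule — branch into C, !C  //  !C, C.
                          branch 2.2.2.1.2.2.1 (add C, !C):
                            × closes — contains both C and !C.
                          branch 2.2.2.1.2.2.2 (add !C, C):
                            × closes — contains both C and !C.
              branch 2.2.2.2 (add C):
                × closes — contains both C and !C.
All 21 branches close.
Every branch closed; the formula is unsatisfiable.

Unsatisfiable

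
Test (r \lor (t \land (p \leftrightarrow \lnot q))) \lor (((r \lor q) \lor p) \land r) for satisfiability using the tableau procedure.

Initial set: {((r \lor (t \land (p \leftrightarrow \lnot q))) \lor (((r \lor q) \lor p) \land r))}.
((r \lor (t \land (p \leftrightarrow \lnot q))) \lor (((r \lor q) \lor p) \land r)): β-rule — branch into (r \lor (t \land (p \leftrightarrow \lnot q)))  //  (((r \lor q) \lor p) \land r).
  branch 1 (add (r \lor (t \land (p \leftrightarrow \lnot q)))):
    (r \lor (t \land (p \leftrightarrow \lnot q))): β-rule — branch into r  //  (t \land (p \leftrightarrow \lnot q)).
      branch 1.1 (add r):
        ○ open, literals {r=true}.
      branch 1.2 (add (t \land (p \leftrightarrow \lnot q))):
        (t \land (p \leftrightarrow \lnot q)): α-rule — add t, (p \leftrightarrow \lnot q).
        (p \leftrightarrow \lnot q): β-rule — branch into p, \lnot q  //  \lnot p, \lnot \lnot q.
          branch 1.2.1 (add p, \lnot q):
            ○ open, literals {p=true, q=false, t=true}.
          branch 1.2.2 (add \lnot p, \lnot \lnot q):
            ○ open, literals {p=false, q=true, t=true}.
  branch 2 (add (((r \lor q) \lor p) \land r)):
    (((r \lor q) \lor p) \land r): α-rule — add ((r \lor q) \lor p), r.
    ((r \lor q) \lor p): β-rule — branch into (r \lor q)  //  p.
      branch 2.1 (add (r \lor q)):
        (r \lor q): β-rule — branch into r  //  q.
          branch 2.1.1 (add r):
            ○ open, literals {r=true}.
          branch 2.1.2 (add q):
            ○ open, literals {q=true, r=true}.
      branch 2.2 (add p):
        ○ open, literals {p=true, r=true}.
0 branches closed, 6 open.
An open branch gives a satisfying assignment: r=true.

Satisfiable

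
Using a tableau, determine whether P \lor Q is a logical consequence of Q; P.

Initial set: {T Q; T P; F (P \lor Q)}.
F (P \lor Q): α-rule — add F P, F Q.
× closes — contains both P and \lnot P.
All 1 branch closes.
Every branch closed, so the premises entail the conclusion.

Yes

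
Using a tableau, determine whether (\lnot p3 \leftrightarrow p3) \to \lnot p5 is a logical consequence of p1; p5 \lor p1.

Initial set: {p1; (p5 \lor p1); \lnot ((\lnot p3 \leftrightarrow p3) \to \lnot p5)}.
\lnot ((\lnot p3 \leftrightarrow p3) \to \lnot p5): α-rule — add (\lnot p3 \leftrightarrow p3), \lnot \lnot p5.
(p5 \lor p1): β-rule — branch into p5  //  p1.
  branch 1 (add p5):
    (\lnot p3 \leftrightarrow p3): β-rule — branch into \lnot p3, p3  //  \lnot \lnot p3, \lnot p3.
      branch 1.1 (add \lnot p3, p3):
        × closes — contains both p3 and \lnot p3.
      branch 1.2 (add \lnot \lnot p3, \lnot p3):
        × closes — contains both p3 and \lnot p3.
  branch 2 (add p1):
    (\lnot p3 \leftrightarrow p3): β-rule — branch into \lnot p3, p3  //  \lnot \lnot p3, \lnot p3.
      branch 2.1 (add \lnot p3, p3):
        × closes — contains both p3 and \lnot p3.
      branch 2.2 (add \lnot \lnot p3, \lnot p3):
        × closes — contains both p3 and \lnot p3.
All 4 branches close.
Every branch closed, so the premises entail the conclusion.

Yes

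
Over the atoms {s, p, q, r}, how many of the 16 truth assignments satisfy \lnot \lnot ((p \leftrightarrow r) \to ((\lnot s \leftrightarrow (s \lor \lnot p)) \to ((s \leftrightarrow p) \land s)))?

14

Initial set: {\lnot \lnot ((p \leftrightarrow r) \to ((\lnot s \leftrightarrow (s \lor \lnot p)) \to ((s \leftrightarrow p) \land s)))}.
\lnot \lnot ((p \leftrightarrow r) \to ((\lnot s \leftrightarrow (s \lor \lnot p)) \to ((s \leftrightarrow p) \land s))): drop double negation, giving ((p \leftrightarrow r) \to ((\lnot s \leftrightarrow (s \lor \lnot p)) \to ((s \leftrightarrow p) \land s))).
((p \leftrightarrow r) \to ((\lnot s \leftrightarrow (s \lor \lnot p)) \to ((s \leftrightarrow p) \land s))): β-rule — branch into \lnot (p \leftrightarrow r)  //  ((\lnot s \leftrightarrow (s \lor \lnot p)) \to ((s \leftrightarrow p) \land s)).
  branch 1 (add \lnot (p \leftrightarrow r)):
    \lnot (p \leftrightarrow r): β-rule — branch into p, \lnot r  //  \lnot p, r.
      branch 1.1 (add p, \lnot r):
        ○ open, literals {p=T, r=F}.
      branch 1.2 (add \lnot p, r):
        ○ open, literals {p=F, r=T}.
  branch 2 (add ((\lnot s \leftrightarrow (s \lor \lnot p)) \to ((s \leftrightarrow p) \land s))):
    ((\lnot s \leftrightarrow (s \lor \lnot p)) \to ((s \leftrightarrow p) \land s)): β-rule — branch into \lnot (\lnot s \leftrightarrow (s \lor \lnot p))  //  ((s \leftrightarrow p) \land s).
      branch 2.1 (add \lnot (\lnot s \leftrightarrow (s \lor \lnot p))):
        \lnot (\lnot s \leftrightarrow (s \lor \lnot p)): β-rule — branch into \lnot s, \lnot (s \lor \lnot p)  //  \lnot \lnot s, (s \lor \lnot p).
          branch 2.1.1 (add \lnot s, \lnot (s \lor \lnot p)):
            \lnot (s \lor \lnot p): α-rule — add \lnot s, \lnot \lnot p.
            ○ open, literals {p=T, s=F}.
          branch 2.1.2 (add \lnot \lnot s, (s \lor \lnot p)):
            (s \lor \lnot p): β-rule — branch into s  //  \lnot p.
              branch 2.1.2.1 (add s):
                ○ open, literals {s=T}.
              branch 2.1.2.2 (add \lnot p):
                ○ open, literals {p=F, s=T}.
      branch 2.2 (add ((s \leftrightarrow p) \land s)):
        ((s \leftrightarrow p) \land s): α-rule — add (s \leftrightarrow p), s.
        (s \leftrightarrow p): β-rule — branch into s, p  //  \lnot s, \lnot p.
          branch 2.2.1 (add s, p):
            ○ open, literals {p=T, s=T}.
          branch 2.2.2 (add \lnot s, \lnot p):
            × closes — contains both s and \lnot s.
1 branch closed, 6 open.
Each open branch fixes some atoms; the unmentioned ones are free. Counting distinct full assignments: branch {p=T, r=F} (s, q) contributes 4 new; branch {p=F, r=T} (s, q) contributes 4 new; branch {p=T, s=F} (q, r) contributes 2 new; branch {s=T} (p, q, r) contributes 4 new; branch {p=F, s=T} (q, r) contributes 0 new; branch {p=T, s=T} (q, r) contributes 0 new. Total: 14.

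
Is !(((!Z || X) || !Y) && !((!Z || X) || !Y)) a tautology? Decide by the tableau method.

Assume the negation and expand:
Initial set: {!!(((!Z || X) || !Y) && !((!Z || X) || !Y))}.
!!(((!Z || X) || !Y) && !((!Z || X) || !Y)): α-rule — add ((!Z || X) || !Y), !((!Z || X) || !Y).
!((!Z || X) || !Y): α-rule — add !(!Z || X), !!Y.
!(!Z || X): α-rule — add !!Z, !X.
((!Z || X) || !Y): β-rule — branch into (!Z || X)  //  !Y.
  branch 1 (add (!Z || X)):
    (!Z || X): β-rule — branch into !Z  //  X.
      branch 1.1 (add !Z):
        × closes — contains both Z and !Z.
      branch 1.2 (add X):
        × closes — contains both X and !X.
  branch 2 (add !Y):
    × closes — contains both Y and !Y.
All 3 branches close.
Every branch closed, so the negation is unsatisfiable and the formula is valid.

Valid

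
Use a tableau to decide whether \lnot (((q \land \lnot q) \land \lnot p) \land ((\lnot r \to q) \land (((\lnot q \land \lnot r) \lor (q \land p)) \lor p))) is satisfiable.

Satisfiable

Initial set: {T \lnot (((q \land \lnot q) \land \lnot p) \land ((\lnot r \to q) \land (((\lnot q \land \lnot r) \lor (q \land p)) \lor p)))}.
T \lnot (((q \land \lnot q) \land \lnot p) \land ((\lnot r \to q) \land (((\lnot q \land \lnot r) \lor (q \land p)) \lor p))): β-rule — branch into F ((q \land \lnot q) \land \lnot p)  //  F ((\lnot r \to q) \land (((\lnot q \land \lnot r) \lor (q \land p)) \lor p)).
  branch 1 (add F ((q \land \lnot q) \land \lnot p)):
    F ((q \land \lnot q) \land \lnot p): β-rule — branch into F (q \land \lnot q)  //  F \lnot p.
      branch 1.1 (add F (q \land \lnot q)):
        F (q \land \lnot q): β-rule — branch into F q  //  F \lnot q.
          branch 1.1.1 (add F q):
            ○ open, literals {q=false}.
          branch 1.1.2 (add F \lnot q):
            ○ open, literals {q=true}.
      branch 1.2 (add F \lnot p):
        ○ open, literals {p=true}.
  branch 2 (add F ((\lnot r \to q) \land (((\lnot q \land \lnot r) \lor (q \land p)) \lor p))):
    F ((\lnot r \to q) \land (((\lnot q \land \lnot r) \lor (q \land p)) \lor p)): β-rule — branch into F (\lnot r \to q)  //  F (((\lnot q \land \lnot r) \lor (q \land p)) \lor p).
      branch 2.1 (add F (\lnot r \to q)):
        F (\lnot r \to q): α-rule — add T \lnot r, F q.
        ○ open, literals {q=false, r=false}.
      branch 2.2 (add F (((\lnot q \land \lnot r) \lor (q \land p)) \lor p)):
        F (((\lnot q \land \lnot r) \lor (q \land p)) \lor p): α-rule — add F ((\lnot q \land \lnot r) \lor (q \land p)), F p.
        F ((\lnot q \land \lnot r) \lor (q \land p)): α-rule — add F (\lnot q \land \lnot r), F (q \land p).
        F (\lnot q \land \lnot r): β-rule — branch into F \lnot q  //  F \lnot r.
          branch 2.2.1 (add F \lnot q):
            F (q \land p): β-rule — branch into F q  //  F p.
              branch 2.2.1.1 (add F q):
                × closes — contains both q and \lnot q.
              branch 2.2.1.2 (add F p):
                ○ open, literals {p=false, q=true}.
          branch 2.2.2 (add F \lnot r):
            F (q \land p): β-rule — branch into F q  //  F p.
              branch 2.2.2.1 (add F q):
                ○ open, literals {p=false, q=false, r=true}.
              branch 2.2.2.2 (add F p):
                ○ open, literals {p=false, r=true}.
1 branch closed, 7 open.
An open branch gives a satisfying assignment: q=false.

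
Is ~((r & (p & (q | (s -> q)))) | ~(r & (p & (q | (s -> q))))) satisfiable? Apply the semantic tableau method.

Unsatisfiable

Initial set: {T ~((r & (p & (q | (s -> q)))) | ~(r & (p & (q | (s -> q)))))}.
T ~((r & (p & (q | (s -> q)))) | ~(r & (p & (q | (s -> q))))): α-rule — add F (r & (p & (q | (s -> q)))), F ~(r & (p & (q | (s -> q)))).
F ~(r & (p & (q | (s -> q)))): α-rule — add T r, T (p & (q | (s -> q))).
T (p & (q | (s -> q))): α-rule — add T p, T (q | (s -> q)).
F (r & (p & (q | (s -> q)))): β-rule — branch into F r  //  F (p & (q | (s -> q))).
  branch 1 (add F r):
    × closes — contains both r and ~r.
  branch 2 (add F (p & (q | (s -> q)))):
    T (q | (s -> q)): β-rule — branch into T q  //  T (s -> q).
      branch 2.1 (add T q):
        F (p & (q | (s -> q))): β-rule — branch into F p  //  F (q | (s -> q)).
          branch 2.1.1 (add F p):
            × closes — contains both p and ~p.
          branch 2.1.2 (add F (q | (s -> q))):
            F (q | (s -> q)): α-rule — add F q, F (s -> q).
            × closes — contains both q and ~q.
      branch 2.2 (add T (s -> q)):
        F (p & (q | (s -> q))): β-rule — branch into F p  //  F (q | (s -> q)).
          branch 2.2.1 (add F p):
            × closes — contains both p and ~p.
          branch 2.2.2 (add F (q | (s -> q))):
            F (q | (s -> q)): α-rule — add F q, F (s -> q).
            F (s -> q): α-rule — add T s, F q.
            T (s -> q): β-rule — branch into F s  //  T q.
              branch 2.2.2.1 (add F s):
                × closes — contains both s and ~s.
              branch 2.2.2.2 (add T q):
                × closes — contains both q and ~q.
All 6 branches close.
Every branch closed; the formula is unsatisfiable.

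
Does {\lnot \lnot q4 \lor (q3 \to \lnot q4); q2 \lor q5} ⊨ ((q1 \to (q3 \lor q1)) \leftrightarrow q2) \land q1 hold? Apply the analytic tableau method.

No

Initial set: {T (\lnot \lnot q4 \lor (q3 \to \lnot q4)); T (q2 \lor q5); F (((q1 \to (q3 \lor q1)) \leftrightarrow q2) \land q1)}.
T (\lnot \lnot q4 \lor (q3 \to \lnot q4)): β-rule — branch into T \lnot \lnot q4  //  T (q3 \to \lnot q4).
  branch 1 (add T \lnot \lnot q4):
    T \lnot \lnot q4: drop double negation, giving T q4.
    T (q2 \lor q5): β-rule — branch into T q2  //  T q5.
      branch 1.1 (add T q2):
        F (((q1 \to (q3 \lor q1)) \leftrightarrow q2) \land q1): β-rule — branch into F ((q1 \to (q3 \lor q1)) \leftrightarrow q2)  //  F q1.
          branch 1.1.1 (add F ((q1 \to (q3 \lor q1)) \leftrightarrow q2)):
            F ((q1 \to (q3 \lor q1)) \leftrightarrow q2): β-rule — branch into T (q1 \to (q3 \lor q1)), F q2  //  F (q1 \to (q3 \lor q1)), T q2.
              branch 1.1.1.1 (add T (q1 \to (q3 \lor q1)), F q2):
                × closes — contains both q2 and \lnot q2.
              branch 1.1.1.2 (add F (q1 \to (q3 \lor q1)), T q2):
                F (q1 \to (q3 \lor q1)): α-rule — add T q1, F (q3 \lor q1).
                F (q3 \lor q1): α-rule — add F q3, F q1.
                × closes — contains both q1 and \lnot q1.
          branch 1.1.2 (add F q1):
            ○ open, literals {q1=F, q2=T, q4=T}.
      branch 1.2 (add T q5):
        F (((q1 \to (q3 \lor q1)) \leftrightarrow q2) \land q1): β-rule — branch into F ((q1 \to (q3 \lor q1)) \leftrightarrow q2)  //  F q1.
          branch 1.2.1 (add F ((q1 \to (q3 \lor q1)) \leftrightarrow q2)):
            F ((q1 \to (q3 \lor q1)) \leftrightarrow q2): β-rule — branch into T (q1 \to (q3 \lor q1)), F q2  //  F (q1 \to (q3 \lor q1)), T q2.
              branch 1.2.1.1 (add T (q1 \to (q3 \lor q1)), F q2):
                T (q1 \to (q3 \lor q1)): β-rule — branch into F q1  //  T (q3 \lor q1).
                  branch 1.2.1.1.1 (add F q1):
                    ○ open, literals {q1=F, q2=F, q4=T, q5=T}.
                  branch 1.2.1.1.2 (add T (q3 \lor q1)):
                    T (q3 \lor q1): β-rule — branch into T q3  //  T q1.
                      branch 1.2.1.1.2.1 (add T q3):
                        ○ open, literals {q2=F, q3=T, q4=T, q5=T}.
                      branch 1.2.1.1.2.2 (add T q1):
                        ○ open, literals {q1=T, q2=F, q4=T, q5=T}.
              branch 1.2.1.2 (add F (q1 \to (q3 \lor q1)), T q2):
                F (q1 \to (q3 \lor q1)): α-rule — add T q1, F (q3 \lor q1).
                F (q3 \lor q1): α-rule — add F q3, F q1.
                × closes — contains both q1 and \lnot q1.
          branch 1.2.2 (add F q1):
            ○ open, literals {q1=F, q4=T, q5=T}.
  branch 2 (add T (q3 \to \lnot q4)):
    T (q2 \lor q5): β-rule — branch into T q2  //  T q5.
      branch 2.1 (add T q2):
        F (((q1 \to (q3 \lor q1)) \leftrightarrow q2) \land q1): β-rule — branch into F ((q1 \to (q3 \lor q1)) \leftrightarrow q2)  //  F q1.
          branch 2.1.1 (add F ((q1 \to (q3 \lor q1)) \leftrightarrow q2)):
            T (q3 \to \lnot q4): β-rule — branch into F q3  //  T \lnot q4.
              branch 2.1.1.1 (add F q3):
                F ((q1 \to (q3 \lor q1)) \leftrightarrow q2): β-rule — branch into T (q1 \to (q3 \lor q1)), F q2  //  F (q1 \to (q3 \lor q1)), T q2.
                  branch 2.1.1.1.1 (add T (q1 \to (q3 \lor q1)), F q2):
                    × closes — contains both q2 and \lnot q2.
                  branch 2.1.1.1.2 (add F (q1 \to (q3 \lor q1)), T q2):
                    F (q1 \to (q3 \lor q1)): α-rule — add T q1, F (q3 \lor q1).
                    F (q3 \lor q1): α-rule — add F q3, F q1.
                    × closes — contains both q1 and \lnot q1.
              branch 2.1.1.2 (add T \lnot q4):
                F ((q1 \to (q3 \lor q1)) \leftrightarrow q2): β-rule — branch into T (q1 \to (q3 \lor q1)), F q2  //  F (q1 \to (q3 \lor q1)), T q2.
                  branch 2.1.1.2.1 (add T (q1 \to (q3 \lor q1)), F q2):
                    × closes — contains both q2 and \lnot q2.
                  branch 2.1.1.2.2 (add F (q1 \to (q3 \lor q1)), T q2):
                    F (q1 \to (q3 \lor q1)): α-rule — add T q1, F (q3 \lor q1).
                    F (q3 \lor q1): α-rule — add F q3, F q1.
                    × closes — contains both q1 and \lnot q1.
          branch 2.1.2 (add F q1):
            T (q3 \to \lnot q4): β-rule — branch into F q3  //  T \lnot q4.
              branch 2.1.2.1 (add F q3):
                ○ open, literals {q1=F, q2=T, q3=F}.
              branch 2.1.2.2 (add T \lnot q4):
                ○ open, literals {q1=F, q2=T, q4=F}.
      branch 2.2 (add T q5):
        F (((q1 \to (q3 \lor q1)) \leftrightarrow q2) \land q1): β-rule — branch into F ((q1 \to (q3 \lor q1)) \leftrightarrow q2)  //  F q1.
          branch 2.2.1 (add F ((q1 \to (q3 \lor q1)) \leftrightarrow q2)):
            T (q3 \to \lnot q4): β-rule — branch into F q3  //  T \lnot q4.
              branch 2.2.1.1 (add F q3):
                F ((q1 \to (q3 \lor q1)) \leftrightarrow q2): β-rule — branch into T (q1 \to (q3 \lor q1)), F q2  //  F (q1 \to (q3 \lor q1)), T q2.
                  branch 2.2.1.1.1 (add T (q1 \to (q3 \lor q1)), F q2):
                    T (q1 \to (q3 \lor q1)): β-rule — branch into F q1  //  T (q3 \lor q1).
                      branch 2.2.1.1.1.1 (add F q1):
                        ○ open, literals {q1=F, q2=F, q3=F, q5=T}.
                      branch 2.2.1.1.1.2 (add T (q3 \lor q1)):
                        T (q3 \lor q1): β-rule — branch into T q3  //  T q1.
                          branch 2.2.1.1.1.2.1 (add T q3):
                            × closes — contains both q3 and \lnot q3.
                          branch 2.2.1.1.1.2.2 (add T q1):
                            ○ open, literals {q1=T, q2=F, q3=F, q5=T}.
                  branch 2.2.1.1.2 (add F (q1 \to (q3 \lor q1)), T q2):
                    F (q1 \to (q3 \lor q1)): α-rule — add T q1, F (q3 \lor q1).
                    F (q3 \lor q1): α-rule — add F q3, F q1.
                    × closes — contains both q1 and \lnot q1.
              branch 2.2.1.2 (add T \lnot q4):
                F ((q1 \to (q3 \lor q1)) \leftrightarrow q2): β-rule — branch into T (q1 \to (q3 \lor q1)), F q2  //  F (q1 \to (q3 \lor q1)), T q2.
                  branch 2.2.1.2.1 (add T (q1 \to (q3 \lor q1)), F q2):
                    T (q1 \to (q3 \lor q1)): β-rule — branch into F q1  //  T (q3 \lor q1).
                      branch 2.2.1.2.1.1 (add F q1):
                        ○ open, literals {q1=F, q2=F, q4=F, q5=T}.
                      branch 2.2.1.2.1.2 (add T (q3 \lor q1)):
                        T (q3 \lor q1): β-rule — branch into T q3  //  T q1.
                          branch 2.2.1.2.1.2.1 (add T q3):
                            ○ open, literals {q2=F, q3=T, q4=F, q5=T}.
                          branch 2.2.1.2.1.2.2 (add T q1):
                            ○ open, literals {q1=T, q2=F, q4=F, q5=T}.
                  branch 2.2.1.2.2 (add F (q1 \to (q3 \lor q1)), T q2):
                    F (q1 \to (q3 \lor q1)): α-rule — add T q1, F (q3 \lor q1).
                    F (q3 \lor q1): α-rule — add F q3, F q1.
                    × closes — contains both q1 and \lnot q1.
          branch 2.2.2 (add F q1):
            T (q3 \to \lnot q4): β-rule — branch into F q3  //  T \lnot q4.
              branch 2.2.2.1 (add F q3):
                ○ open, literals {q1=F, q3=F, q5=T}.
              branch 2.2.2.2 (add T \lnot q4):
                ○ open, literals {q1=F, q4=F, q5=T}.
10 branches closed, 14 open.
An open branch gives a countermodel: q1=F, q2=T, q4=T (unmentioned atoms arbitrary); the premises hold there but the conclusion fails.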